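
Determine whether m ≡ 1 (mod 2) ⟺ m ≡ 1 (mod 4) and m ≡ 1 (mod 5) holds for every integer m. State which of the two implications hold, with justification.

(→) This fails: m = 3 gives 3 ≡ 1 (mod 2) but 3 ≡ 3 (mod 4), so the conjunction on the right does not hold.

(←) Conversely, if m ≡ 1 (mod 4) and m ≡ 1 (mod 5), then by the Chinese remainder theorem m ≡ 1 (mod 20). Since 1 ≡ 1 (mod 2) and 2 ∣ 20, we get m ≡ 1 (mod 2).

Only the reverse direction holds.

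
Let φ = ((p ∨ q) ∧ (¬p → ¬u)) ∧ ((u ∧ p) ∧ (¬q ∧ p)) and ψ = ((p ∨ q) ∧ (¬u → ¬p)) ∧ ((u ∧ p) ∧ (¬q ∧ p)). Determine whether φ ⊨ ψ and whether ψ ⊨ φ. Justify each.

(→) Assume the antecedent. If u is true, the antecedent forces (u = T, p = T, q = F), and the consequent holds there. If u is false, the antecedent cannot hold. Either way the consequent holds.

(←) Assume the antecedent. If u is true, the antecedent forces (u = T, p = T, q = F), and the consequent holds there. If u is false, the antecedent cannot hold. Either way the consequent holds.

Both directions hold.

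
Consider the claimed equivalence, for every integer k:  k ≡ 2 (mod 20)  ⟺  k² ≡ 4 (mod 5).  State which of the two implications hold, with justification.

Only the forward implication holds.

[⇒] Suppose k ≡ 2 (mod 20). Then k² ≡ 2² = 4 (mod 20), and since 5 ∣ 20, also k² ≡ 4 (mod 5).

[⇐] This fails: take k = 3. Then 3² = 9 ≡ 4 (mod 5), yet 3 ≡ 3 (mod 20), not 2.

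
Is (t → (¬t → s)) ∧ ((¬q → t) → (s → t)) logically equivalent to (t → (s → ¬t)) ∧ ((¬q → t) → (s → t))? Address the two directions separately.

Forward direction. This fails. Under t = T, s = T, q = F, the left side is true but the right side is false.

Converse. Assume the antecedent. If s is true, the antecedent forces (t = F, s = T, q = F), and the consequent holds there. If s is false, the consequent reduces to true regardless of the other variables. Either way the consequent holds.

Only the converse holds.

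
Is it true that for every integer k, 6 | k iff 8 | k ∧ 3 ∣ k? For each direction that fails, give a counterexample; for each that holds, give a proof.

[⇒] This fails: take k = 6. Certainly 6 ∣ 6, but 8 ∤ 6.

[⇐] Suppose 8 ∣ k and 3 ∣ k. Any common multiple of 8 and 3 is a multiple of their lcm; here gcd(8, 3) = 1, so lcm(8, 3) = 8·3 = 24, so 24 ∣ k. Since 6 ∣ 24, it follows that 6 ∣ k.

Only the reverse direction holds.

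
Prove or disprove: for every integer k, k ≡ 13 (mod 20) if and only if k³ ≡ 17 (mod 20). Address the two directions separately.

Both implications hold.

Forward direction. Suppose k ≡ 13 (mod 20). Write k = 20j + 13. Then (20j + 13)³ = 8000j³ + 15600j² + 10140j + 2197 = 20(400j³ + 780j² + 507j + 109) + 17, so k³ ≡ 17 (mod 20).

Converse. Suppose k³ ≡ 17 (mod 20). The only residue r in {0, …, 19} with r³ ≡ 17 (mod 20) is r = 13, so k ≡ 13 (mod 20).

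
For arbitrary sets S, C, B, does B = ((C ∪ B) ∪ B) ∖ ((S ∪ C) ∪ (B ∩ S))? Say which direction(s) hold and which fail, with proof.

(⟹) This inclusion fails. Take S = {1}, C = ∅, B = {1}; then 1 ∈ B but 1 ∉ ((C ∪ B) ∪ B) ∖ ((S ∪ C) ∪ (B ∩ S)).

(⟸) Let x ∈ ((C ∪ B) ∪ B) ∖ ((S ∪ C) ∪ (B ∩ S)). Then x ∈ B and x ∉ S, C, from which x ∈ B.

(⊆) fails; (⊇) holds.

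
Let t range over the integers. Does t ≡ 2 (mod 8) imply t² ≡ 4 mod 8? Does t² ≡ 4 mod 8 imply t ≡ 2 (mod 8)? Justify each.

Only the forward implication holds.

[⇐] This fails: take t = 6. Then 6² = 36 ≡ 4 (mod 8), yet 6 ≡ 6 (mod 8), not 2.

[⇒] Suppose t ≡ 2 (mod 8). Write t = 8j + 2. Then (8j + 2)² = 64j² + 32j + 4 = 8(8j² + 4j) + 4, so t² ≡ 4 (mod 8).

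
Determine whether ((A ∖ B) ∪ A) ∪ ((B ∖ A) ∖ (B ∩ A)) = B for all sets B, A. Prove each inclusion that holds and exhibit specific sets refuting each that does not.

(⊆) This inclusion fails. Take B = ∅, A = {1}; then 1 ∈ ((A ∖ B) ∪ A) ∪ ((B ∖ A) ∖ (B ∩ A)) but 1 ∉ B.

(⊇) Let x ∈ B. Then either x ∈ B and x ∉ A; or x ∈ B ∩ A. In each case x ∈ ((A ∖ B) ∪ A) ∪ ((B ∖ A) ∖ (B ∩ A)), so B ⊆ ((A ∖ B) ∪ A) ∪ ((B ∖ A) ∖ (B ∩ A)).

The sets are not equal: only the reverse inclusion holds.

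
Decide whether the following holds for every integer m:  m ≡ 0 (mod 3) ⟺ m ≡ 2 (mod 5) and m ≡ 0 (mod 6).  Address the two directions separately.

Forward direction. This fails: m = 0 gives 0 ≡ 0 (mod 3) but 0 ≡ 0 (mod 5), so the conjunction on the right does not hold.

Converse. If m ≡ 2 (mod 5) and m ≡ 0 (mod 6), then by the Chinese remainder theorem m ≡ 12 (mod 30). Since 12 ≡ 0 (mod 3) and 3 ∣ 30, we get m ≡ 0 (mod 3).

Only the converse holds.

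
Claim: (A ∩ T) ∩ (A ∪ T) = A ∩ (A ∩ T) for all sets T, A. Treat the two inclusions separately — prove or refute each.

(⟹) Let x ∈ (A ∩ T) ∩ (A ∪ T). Then x ∈ T ∩ A, from which x ∈ A ∩ (A ∩ T).

(⟸) Let x ∈ A ∩ (A ∩ T). Then x ∈ T ∩ A, from which x ∈ (A ∩ T) ∩ (A ∪ T).

Both inclusions hold.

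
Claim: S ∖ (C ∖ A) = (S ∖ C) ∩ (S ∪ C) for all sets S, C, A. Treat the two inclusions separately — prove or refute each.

The sets are not equal: only the reverse inclusion holds.

Forward inclusion. This inclusion fails. Take S = {1}, C = {1}, A = {1}; then 1 ∈ S ∖ (C ∖ A) but 1 ∉ (S ∖ C) ∩ (S ∪ C).

Reverse inclusion. Let x ∈ (S ∖ C) ∩ (S ∪ C). Then either x ∈ S and x ∉ C, A; or x ∈ S ∩ A and x ∉ C. In each case x ∈ S ∖ (C ∖ A), so (S ∖ C) ∩ (S ∪ C) ⊆ S ∖ (C ∖ A).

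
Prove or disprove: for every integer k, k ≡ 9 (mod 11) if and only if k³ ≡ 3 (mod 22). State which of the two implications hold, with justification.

Not equivalent: only (⇐) holds.

[⇒] This fails: take k = 20. Then 20 ≡ 9 (mod 11), but 20³ = 8000 ≡ 14 (mod 22), not 3.

[⇐] Conversely, the residues r modulo 22 with r³ ≡ 3 (mod 22) are exactly {9}, and each is ≡ 9 (mod 11).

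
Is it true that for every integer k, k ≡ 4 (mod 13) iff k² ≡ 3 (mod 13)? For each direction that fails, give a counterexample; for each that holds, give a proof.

(⟹) Suppose k ≡ 4 (mod 13). Write k = 13j + 4. Then (13j + 4)² = 169j² + 104j + 16 = 13(13j² + 8j + 1) + 3, so k² ≡ 3 (mod 13).

(⟸) This fails: take k = 9. Then 9² = 81 ≡ 3 (mod 13), yet 9 ≡ 9 (mod 13), not 4.

Only the forward direction holds.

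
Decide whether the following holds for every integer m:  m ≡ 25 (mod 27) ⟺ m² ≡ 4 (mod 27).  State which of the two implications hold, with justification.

[⇒] Suppose m ≡ 25 (mod 27). Write m = 27j + 25. Then (27j + 25)² = 729j² + 1350j + 625 = 27(27j² + 50j + 23) + 4, so m² ≡ 4 (mod 27).

[⇐] This fails: take m = 2. Then 2² = 4 ≡ 4 (mod 27), yet 2 ≡ 2 (mod 27), not 25.

Not equivalent: only (⇒) holds.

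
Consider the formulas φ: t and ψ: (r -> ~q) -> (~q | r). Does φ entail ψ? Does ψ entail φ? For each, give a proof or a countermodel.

Both directions fail.

(→) This fails. Under t = T, r = F, q = T, the left side is true but the right side is false.

(←) This fails. Under t = F, r = F, q = F, the left side is false but the right side is true.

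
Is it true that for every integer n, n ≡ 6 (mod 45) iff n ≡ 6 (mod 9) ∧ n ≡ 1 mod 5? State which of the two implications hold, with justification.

Equivalent; both directions hold.

(⇒) Suppose n ≡ 6 (mod 45); write n = 45j + 6. Since 9 ∣ 45, reducing mod 9 gives n ≡ 6 (mod 9); since 5 ∣ 45, reducing mod 5 gives n ≡ 6 ≡ 1 (mod 5).

(⇐) Conversely, if n ≡ 6 (mod 9) and n ≡ 1 (mod 5), then by the Chinese remainder theorem n ≡ 6 (mod 45). This is exactly n ≡ 6 (mod 45).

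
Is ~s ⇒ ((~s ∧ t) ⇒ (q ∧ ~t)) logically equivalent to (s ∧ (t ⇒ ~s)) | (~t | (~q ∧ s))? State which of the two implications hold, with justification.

Not equivalent: only (⇐) holds.

(→) This fails. Under s = T, q = T, t = T, the left side is true but the right side is false.

(←) Assume the antecedent. If s is true, ~s ⇒ ((~s ∧ t) ⇒ (q ∧ ~t)) reduces to true regardless of the other variables. If s is false, the antecedent forces (s = F, q = F, t = F) or (s = F, q = T, t = F), and ~s ⇒ ((~s ∧ t) ⇒ (q ∧ ~t)) holds there. Either way ~s ⇒ ((~s ∧ t) ⇒ (q ∧ ~t)) holds.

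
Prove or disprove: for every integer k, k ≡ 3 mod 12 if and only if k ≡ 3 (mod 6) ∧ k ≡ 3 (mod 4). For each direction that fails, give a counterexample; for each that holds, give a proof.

Equivalent; both directions hold.

[⇐] If k ≡ 3 (mod 6) and k ≡ 3 (mod 4), then by the Chinese remainder theorem k ≡ 3 (mod 12). This is exactly k ≡ 3 (mod 12).

[⇒] Suppose k ≡ 3 (mod 12); write k = 12j + 3. Since 6 ∣ 12, reducing mod 6 gives k ≡ 3 (mod 6); since 4 ∣ 12, reducing mod 4 gives k ≡ 3 (mod 4).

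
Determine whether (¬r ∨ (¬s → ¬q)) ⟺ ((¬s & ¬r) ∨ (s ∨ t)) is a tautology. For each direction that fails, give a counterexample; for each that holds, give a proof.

(⇒) This fails. Under q = F, t = F, s = F, r = T, the left side is true but the right side is false.

(⇐) This fails. Under q = T, t = T, s = F, r = T, the left side is false but the right side is true.

Both directions fail.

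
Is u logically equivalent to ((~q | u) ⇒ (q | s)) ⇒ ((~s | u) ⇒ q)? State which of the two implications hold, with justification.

Forward direction. This fails. Under q = F, u = T, s = T, the left side is true but the right side is false.

Converse. This fails. Under q = F, u = F, s = F, the left side is false but the right side is true.

(⇒) fails and (⇐) fails.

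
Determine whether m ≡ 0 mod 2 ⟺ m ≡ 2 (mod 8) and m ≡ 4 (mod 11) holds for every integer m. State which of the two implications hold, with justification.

Converse. If m ≡ 2 (mod 8) and m ≡ 4 (mod 11), then by the Chinese remainder theorem m ≡ 26 (mod 88). Since 26 ≡ 0 (mod 2) and 2 ∣ 88, we get m ≡ 0 (mod 2).

Forward direction. This fails: m = 0 gives 0 ≡ 0 (mod 2) but 0 ≡ 0 (mod 8), so the conjunction on the right does not hold.

The forward direction fails; the converse holds.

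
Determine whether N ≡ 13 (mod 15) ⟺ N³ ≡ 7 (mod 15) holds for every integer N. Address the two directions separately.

Forward direction. Suppose N ≡ 13 (mod 15). Write N = 15j + 13. Then (15j + 13)³ = 3375j³ + 8775j² + 7605j + 2197 = 15(225j³ + 585j² + 507j + 146) + 7, so N³ ≡ 7 (mod 15).

Converse. Suppose N³ ≡ 7 (mod 15). The only residue r in {0, …, 14} with r³ ≡ 7 (mod 15) is r = 13, so N ≡ 13 (mod 15).

The biconditional holds.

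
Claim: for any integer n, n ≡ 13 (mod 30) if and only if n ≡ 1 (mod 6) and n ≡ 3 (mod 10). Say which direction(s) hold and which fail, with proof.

(←) If n ≡ 1 (mod 6) and n ≡ 3 (mod 10), then by the Chinese remainder theorem n ≡ 13 (mod 30). This is exactly n ≡ 13 (mod 30).

(→) Suppose n ≡ 13 (mod 30); write n = 30j + 13. Since 6 ∣ 30, reducing mod 6 gives n ≡ 13 ≡ 1 (mod 6); since 10 ∣ 30, reducing mod 10 gives n ≡ 13 ≡ 3 (mod 10).

Both directions hold; the statement is true.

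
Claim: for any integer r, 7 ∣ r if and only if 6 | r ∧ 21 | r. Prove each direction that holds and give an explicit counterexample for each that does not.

[⇒] This fails: take r = 7. Certainly 7 ∣ 7, but 6 ∤ 7.

[⇐] Suppose 6 ∣ r and 21 ∣ r. Any common multiple of 6 and 21 is a multiple of their lcm; here lcm(6, 21) = 6·21/gcd(6, 21) = 126/3 = 42, so 42 ∣ r. Since 7 ∣ 42, it follows that 7 ∣ r.

(⇒) fails; (⇐) holds.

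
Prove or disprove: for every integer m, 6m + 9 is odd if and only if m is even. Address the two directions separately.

Forward direction. This fails: take m = 1. Then 6m + 9 = 15, which is odd, yet m = 1 is odd, not even.

Converse. Suppose m is even. Since 6 is even, 6m is even for every m, so 6m + 9 has the same parity as 9, which is odd. Hence 6m + 9 is odd.

The forward direction fails; the converse holds.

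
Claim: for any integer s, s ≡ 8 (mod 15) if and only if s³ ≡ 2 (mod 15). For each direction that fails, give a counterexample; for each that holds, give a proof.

Converse. Suppose s³ ≡ 2 (mod 15). The only residue r in {0, …, 14} with r³ ≡ 2 (mod 15) is r = 8, so s ≡ 8 (mod 15).

Forward direction. Suppose s ≡ 8 (mod 15). Write s = 15j + 8. Then (15j + 8)³ = 3375j³ + 5400j² + 2880j + 512 = 15(225j³ + 360j² + 192j + 34) + 2, so s³ ≡ 2 (mod 15).

Both directions hold.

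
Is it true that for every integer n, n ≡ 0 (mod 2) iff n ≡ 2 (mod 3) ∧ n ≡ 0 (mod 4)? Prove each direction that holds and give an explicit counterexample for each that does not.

The forward direction fails; the converse holds.

(⇒) This fails: n = 0 gives 0 ≡ 0 (mod 2) but 0 ≡ 0 (mod 3), so the conjunction on the right does not hold.

(⇐) Conversely, if n ≡ 2 (mod 3) and n ≡ 0 (mod 4), then by the Chinese remainder theorem n ≡ 8 (mod 12). Since 8 ≡ 0 (mod 2) and 2 ∣ 12, we get n ≡ 0 (mod 2).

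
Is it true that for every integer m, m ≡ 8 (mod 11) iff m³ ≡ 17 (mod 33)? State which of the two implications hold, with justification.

Only the converse holds.

Forward direction. This fails: take m = 19. Then 19 ≡ 8 (mod 11), but 19³ = 6859 ≡ 28 (mod 33), not 17.

Converse. The residues r modulo 33 with r³ ≡ 17 (mod 33) are exactly {8}, and each is ≡ 8 (mod 11).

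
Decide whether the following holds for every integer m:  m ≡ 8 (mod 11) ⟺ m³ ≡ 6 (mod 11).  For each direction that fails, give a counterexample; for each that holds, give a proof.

(⟸) For the converse, argue contrapositively. If m ≢ 8 (mod 11), then m is congruent to one of 0, 1, 2, 3, 4, 5, 6, 7, 9, 10 modulo 11, and these give m³ ≡ 0, 1, 8, 5, 9, 4, 7, 2, 3, 10 respectively — never 6.

(⟹) Suppose m ≡ 8 (mod 11). Write m = 11j + 8. Then (11j + 8)³ = 1331j³ + 2904j² + 2112j + 512 = 11(121j³ + 264j² + 192j + 46) + 6, so m³ ≡ 6 (mod 11).

Both implications hold.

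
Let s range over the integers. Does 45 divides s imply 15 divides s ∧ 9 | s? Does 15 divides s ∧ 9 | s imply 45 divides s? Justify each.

Both implications hold.

(⟹) If 45 ∣ s, write s = 45q. Since 45 = 3·15, s = 15·(3q), so 15 ∣ s; and since 45 = 5·9, s = 9·(5q), so 9 ∣ s.

(⟸) Suppose 15 ∣ s and 9 ∣ s. Any common multiple of 15 and 9 is a multiple of their lcm; here lcm(15, 9) = 15·9/gcd(15, 9) = 135/3 = 45, so 45 ∣ s.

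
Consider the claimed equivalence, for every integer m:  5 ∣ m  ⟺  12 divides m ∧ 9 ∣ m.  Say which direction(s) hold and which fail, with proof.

Both directions fail.

(→) This fails: take m = 5. Certainly 5 ∣ 5, but 12 ∤ 5.

(←) This fails: take m = 36. Both 12 ∣ 36 and 9 ∣ 36, yet 36 is not a multiple of 5 (since 36 = 7·5 + 1), so 5 ∤ 36.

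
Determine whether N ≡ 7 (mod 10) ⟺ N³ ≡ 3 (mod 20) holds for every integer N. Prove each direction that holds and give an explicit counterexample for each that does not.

The forward direction fails; the converse holds.

Converse. The residues r modulo 20 with r³ ≡ 3 (mod 20) are exactly {7}, and each is ≡ 7 (mod 10).

Forward direction. This fails: take N = 17. Then 17 ≡ 7 (mod 10), but 17³ = 4913 ≡ 13 (mod 20), not 3.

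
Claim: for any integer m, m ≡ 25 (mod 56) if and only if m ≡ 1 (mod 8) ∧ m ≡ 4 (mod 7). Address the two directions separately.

Both directions hold.

(⇒) Suppose m ≡ 25 (mod 56); write m = 56j + 25. Since 8 ∣ 56, reducing mod 8 gives m ≡ 25 ≡ 1 (mod 8); since 7 ∣ 56, reducing mod 7 gives m ≡ 25 ≡ 4 (mod 7).

(⇐) Conversely, if m ≡ 1 (mod 8) and m ≡ 4 (mod 7), then by the Chinese remainder theorem m ≡ 25 (mod 56). This is exactly m ≡ 25 (mod 56).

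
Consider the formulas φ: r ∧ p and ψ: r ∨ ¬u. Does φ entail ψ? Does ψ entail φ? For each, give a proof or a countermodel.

The forward direction holds; the converse fails.

(⇐) This fails. Under u = F, p = F, r = F, the left side is false but the right side is true.

(⇒) Assume the antecedent. If u is true, the antecedent forces (u = T, p = T, r = T), and r ∨ ¬u holds there. If u is false, r ∨ ¬u reduces to true regardless of the other variables. Either way r ∨ ¬u holds.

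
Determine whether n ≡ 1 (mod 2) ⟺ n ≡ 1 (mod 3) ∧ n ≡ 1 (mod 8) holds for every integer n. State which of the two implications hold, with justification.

Only the reverse direction holds.

(→) This fails: n = 3 gives 3 ≡ 1 (mod 2) but 3 ≡ 0 (mod 3), so the conjunction on the right does not hold.

(←) Conversely, if n ≡ 1 (mod 3) and n ≡ 1 (mod 8), then by the Chinese remainder theorem n ≡ 1 (mod 24). Since 1 ≡ 1 (mod 2) and 2 ∣ 24, we get n ≡ 1 (mod 2).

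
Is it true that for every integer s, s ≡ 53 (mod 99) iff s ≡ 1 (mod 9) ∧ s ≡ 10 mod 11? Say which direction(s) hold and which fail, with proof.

(⟹) This fails: s = 53 gives 53 ≡ 53 (mod 99) but 53 ≡ 8 (mod 9), so the conjunction on the right does not hold.

(⟸) This fails: s = 10 satisfies both congruences on the right (10 ≡ 1 mod 9 and 10 ≡ 10 mod 11) yet 10 ≡ 10 (mod 99), not 53.

Neither implication holds.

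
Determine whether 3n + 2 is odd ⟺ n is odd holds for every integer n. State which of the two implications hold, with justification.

The biconditional holds.

(⇒) Suppose 3n + 2 is odd. Since 3 is odd, 3n and n have the same parity, so 3n + 2 ≡ n + 2 (mod 2). As 2 is even, 3n + 2 is odd exactly when n is odd. Thus n is odd.

(⇐) Conversely, suppose n is odd; write n = 2j + 1. Then 3n + 2 = 3·(2j + 1) + 2 = 2·3j + 5, which is odd.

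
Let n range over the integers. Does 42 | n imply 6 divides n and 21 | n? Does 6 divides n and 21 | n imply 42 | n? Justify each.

The biconditional holds.

(⇒) If 42 ∣ n, write n = 42q. Since 42 = 7·6, n = 6·(7q), so 6 ∣ n; and since 42 = 2·21, n = 21·(2q), so 21 ∣ n.

(⇐) Suppose 6 ∣ n and 21 ∣ n. Any common multiple of 6 and 21 is a multiple of their lcm; here lcm(6, 21) = 6·21/gcd(6, 21) = 126/3 = 42, so 42 ∣ n.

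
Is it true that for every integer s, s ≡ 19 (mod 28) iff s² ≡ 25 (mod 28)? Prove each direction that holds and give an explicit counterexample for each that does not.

Only the forward direction holds.

(⟹) Suppose s ≡ 19 (mod 28). Write s = 28j + 19. Then (28j + 19)² = 784j² + 1064j + 361 = 28(28j² + 38j + 12) + 25, so s² ≡ 25 (mod 28).

(⟸) This fails: take s = 5. Then 5² = 25 ≡ 25 (mod 28), yet 5 ≡ 5 (mod 28), not 19.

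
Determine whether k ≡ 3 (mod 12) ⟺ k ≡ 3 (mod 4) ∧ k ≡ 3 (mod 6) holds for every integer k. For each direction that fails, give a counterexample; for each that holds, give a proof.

Equivalent; both directions hold.

(→) Suppose k ≡ 3 (mod 12); write k = 12j + 3. Since 4 ∣ 12, reducing mod 4 gives k ≡ 3 (mod 4); since 6 ∣ 12, reducing mod 6 gives k ≡ 3 (mod 6).

(←) Conversely, if k ≡ 3 (mod 4) and k ≡ 3 (mod 6), then by the Chinese remainder theorem k ≡ 3 (mod 12). This is exactly k ≡ 3 (mod 12).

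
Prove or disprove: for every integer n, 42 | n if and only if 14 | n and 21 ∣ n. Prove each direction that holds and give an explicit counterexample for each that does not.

(⟹) If 42 ∣ n, write n = 42q. Since 42 = 3·14, n = 14·(3q), so 14 ∣ n; and since 42 = 2·21, n = 21·(2q), so 21 ∣ n.

(⟸) Suppose 14 ∣ n and 21 ∣ n. Any common multiple of 14 and 21 is a multiple of their lcm; here lcm(14, 21) = 14·21/gcd(14, 21) = 294/7 = 42, so 42 ∣ n.

Both directions hold; the statement is true.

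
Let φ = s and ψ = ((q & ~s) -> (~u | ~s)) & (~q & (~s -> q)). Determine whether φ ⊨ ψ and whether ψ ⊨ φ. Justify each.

Forward direction. This fails. Under s = T, u = F, q = T, the left side is true but the right side is false.

Converse. Assume the antecedent. If s is true, s reduces to true regardless of the other variables. If s is false, the antecedent cannot hold. Either way s holds.

The forward direction fails; the converse holds.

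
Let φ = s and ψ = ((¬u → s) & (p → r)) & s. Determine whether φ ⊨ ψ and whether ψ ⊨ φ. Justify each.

Forward direction. This fails. Under p = T, u = F, s = T, r = F, the left side is true but the right side is false.

Converse. Assume the antecedent. If s is true, s reduces to true regardless of the other variables. If s is false, the antecedent cannot hold. Either way s holds.

(⇒) fails; (⇐) holds.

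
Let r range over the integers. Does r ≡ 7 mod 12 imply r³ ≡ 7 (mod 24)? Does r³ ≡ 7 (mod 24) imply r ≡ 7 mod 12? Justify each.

(←) The residues r modulo 24 with r³ ≡ 7 (mod 24) are exactly {7}, and each is ≡ 7 (mod 12).

(→) This fails: take r = 19. Then 19 ≡ 7 (mod 12), but 19³ = 6859 ≡ 19 (mod 24), not 7.

The forward direction fails; the converse holds.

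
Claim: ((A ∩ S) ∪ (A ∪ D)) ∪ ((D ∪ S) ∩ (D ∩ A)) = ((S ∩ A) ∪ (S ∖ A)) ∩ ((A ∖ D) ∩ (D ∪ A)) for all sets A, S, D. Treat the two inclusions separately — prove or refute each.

The sets are not equal: only the reverse inclusion holds.

(⟹) This inclusion fails. Take A = {1}, S = ∅, D = ∅; then 1 ∈ ((A ∩ S) ∪ (A ∪ D)) ∪ ((D ∪ S) ∩ (D ∩ A)) but 1 ∉ ((S ∩ A) ∪ (S ∖ A)) ∩ ((A ∖ D) ∩ (D ∪ A)).

(⟸) Let x ∈ ((S ∩ A) ∪ (S ∖ A)) ∩ ((A ∖ D) ∩ (D ∪ A)). Then x ∈ A ∩ S and x ∉ D, from which x ∈ ((A ∩ S) ∪ (A ∪ D)) ∪ ((D ∪ S) ∩ (D ∩ A)).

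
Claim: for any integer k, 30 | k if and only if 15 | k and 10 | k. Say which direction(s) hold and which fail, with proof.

(⇒) If 30 ∣ k, write k = 30q. Since 30 = 2·15, k = 15·(2q), so 15 ∣ k; and since 30 = 3·10, k = 10·(3q), so 10 ∣ k.

(⇐) Suppose 15 ∣ k and 10 ∣ k. Any common multiple of 15 and 10 is a multiple of their lcm; here lcm(15, 10) = 15·10/gcd(15, 10) = 150/5 = 30, so 30 ∣ k.

Equivalent; both directions hold.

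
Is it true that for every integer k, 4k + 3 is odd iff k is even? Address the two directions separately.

[⇒] This fails: take k = 3. Then 4k + 3 = 15, which is odd, yet k = 3 is odd, not even.

[⇐] Suppose k is even. Since 4 is even, 4k is even for every k, so 4k + 3 has the same parity as 3, which is odd. Hence 4k + 3 is odd.

Only the converse holds.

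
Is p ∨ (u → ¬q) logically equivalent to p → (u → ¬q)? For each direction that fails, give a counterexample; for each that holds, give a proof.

[⇒] This fails. Under p = T, q = T, u = T, the left side is true but the right side is false.

[⇐] This fails. Under p = F, q = T, u = T, the left side is false but the right side is true.

Neither direction holds.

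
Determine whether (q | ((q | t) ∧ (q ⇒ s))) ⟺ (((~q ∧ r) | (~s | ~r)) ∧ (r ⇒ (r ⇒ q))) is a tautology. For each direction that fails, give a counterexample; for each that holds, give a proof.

Both directions fail.

(⟹) This fails. Under t = T, q = F, s = F, r = T, the left side is true but the right side is false.

(⟸) This fails. Under t = F, q = F, s = F, r = F, the left side is false but the right side is true.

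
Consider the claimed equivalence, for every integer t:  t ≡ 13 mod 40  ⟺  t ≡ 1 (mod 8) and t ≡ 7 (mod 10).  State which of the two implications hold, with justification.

Neither implication holds.

[⇒] This fails: t = 13 gives 13 ≡ 13 (mod 40) but 13 ≡ 5 (mod 8), so the conjunction on the right does not hold.

[⇐] This fails: t = 17 satisfies both congruences on the right (17 ≡ 1 mod 8 and 17 ≡ 7 mod 10) yet 17 ≡ 17 (mod 40), not 13.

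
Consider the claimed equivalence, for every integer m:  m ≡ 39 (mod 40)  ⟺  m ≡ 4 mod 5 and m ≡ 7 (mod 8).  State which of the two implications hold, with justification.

[⇒] Suppose m ≡ 39 (mod 40); write m = 40j + 39. Since 5 ∣ 40, reducing mod 5 gives m ≡ 39 ≡ 4 (mod 5); since 8 ∣ 40, reducing mod 8 gives m ≡ 39 ≡ 7 (mod 8).

[⇐] Conversely, if m ≡ 4 (mod 5) and m ≡ 7 (mod 8), then by the Chinese remainder theorem m ≡ 39 (mod 40). This is exactly m ≡ 39 (mod 40).

Equivalent; both directions hold.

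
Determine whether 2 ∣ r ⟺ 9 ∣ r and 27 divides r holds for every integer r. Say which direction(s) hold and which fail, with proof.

Neither implication holds.

Forward direction. This fails: take r = 2. Certainly 2 ∣ 2, but 9 ∤ 2.

Converse. This fails: take r = 27. Both 9 ∣ 27 and 27 ∣ 27, yet 27 is not a multiple of 2 (since 27 = 13·2 + 1), so 2 ∤ 27.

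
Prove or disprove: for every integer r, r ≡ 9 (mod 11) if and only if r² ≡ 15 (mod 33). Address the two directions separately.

Neither direction holds.

(⟹) This fails: take r = 20. Then 20 ≡ 9 (mod 11), but 20² = 400 ≡ 4 (mod 33), not 15.

(⟸) This fails: take r = 24. Then 24² = 576 ≡ 15 (mod 33), yet 24 ≡ 2 (mod 11), not 9.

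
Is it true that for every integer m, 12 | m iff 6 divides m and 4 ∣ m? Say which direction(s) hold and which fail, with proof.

Both implications hold.

Forward direction. If 12 ∣ m, write m = 12q. Since 12 = 2·6, m = 6·(2q), so 6 ∣ m; and since 12 = 3·4, m = 4·(3q), so 4 ∣ m.

Converse. Suppose 6 ∣ m and 4 ∣ m. Any common multiple of 6 and 4 is a multiple of their lcm; here lcm(6, 4) = 6·4/gcd(6, 4) = 24/2 = 12, so 12 ∣ m.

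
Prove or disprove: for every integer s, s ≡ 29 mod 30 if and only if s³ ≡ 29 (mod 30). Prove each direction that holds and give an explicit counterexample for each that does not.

Both implications hold.

Forward direction. Suppose s ≡ 29 mod 30. Write s = 30j + 29. Then (30j + 29)³ = 27000j³ + 78300j² + 75690j + 24389 = 30(900j³ + 2610j² + 2523j + 812) + 29, so s³ ≡ 29 (mod 30).

Converse. Suppose s³ ≡ 29 (mod 30). The only residue r in {0, …, 29} with r³ ≡ 29 (mod 30) is r = 29, so s ≡ 29 (mod 30).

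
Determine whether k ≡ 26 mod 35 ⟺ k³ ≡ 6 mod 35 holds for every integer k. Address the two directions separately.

(→) Suppose k ≡ 26 mod 35. Write k = 35j + 26. Then (35j + 26)³ = 42875j³ + 95550j² + 70980j + 17576 = 35(1225j³ + 2730j² + 2028j + 502) + 6, so k³ ≡ 6 (mod 35).

(←) This fails: take k = 6. Then 6³ = 216 ≡ 6 (mod 35), yet 6 ≡ 6 (mod 35), not 26.

(⇒) holds; (⇐) fails.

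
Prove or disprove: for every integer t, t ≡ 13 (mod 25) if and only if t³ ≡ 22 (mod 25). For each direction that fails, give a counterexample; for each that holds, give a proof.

Both directions hold.

Forward direction. Suppose t ≡ 13 (mod 25). Write t = 25j + 13. Then (25j + 13)³ = 15625j³ + 24375j² + 12675j + 2197 = 25(625j³ + 975j² + 507j + 87) + 22, so t³ ≡ 22 (mod 25).

Converse. Suppose t³ ≡ 22 (mod 25). The only residue r in {0, …, 24} with r³ ≡ 22 (mod 25) is r = 13, so t ≡ 13 (mod 25).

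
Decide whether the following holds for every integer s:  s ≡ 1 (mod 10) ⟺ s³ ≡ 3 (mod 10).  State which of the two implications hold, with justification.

(→) This fails: take s = 1. Then 1 ≡ 1 (mod 10), but 1³ = 1 ≡ 1 (mod 10), not 3.

(←) This fails: take s = 7. Then 7³ = 343 ≡ 3 (mod 10), yet 7 ≡ 7 (mod 10), not 1.

Neither implication holds.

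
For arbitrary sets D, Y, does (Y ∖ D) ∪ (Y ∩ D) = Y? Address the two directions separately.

Both inclusions hold.

(⊇) Let x ∈ Y. Then either x ∈ Y and x ∉ D; or x ∈ D ∩ Y. In each case x ∈ (Y ∖ D) ∪ (Y ∩ D), so Y ⊆ (Y ∖ D) ∪ (Y ∩ D).

(⊆) Let x ∈ (Y ∖ D) ∪ (Y ∩ D). Then either x ∈ Y and x ∉ D; or x ∈ D ∩ Y. In each case x ∈ Y, so (Y ∖ D) ∪ (Y ∩ D) ⊆ Y.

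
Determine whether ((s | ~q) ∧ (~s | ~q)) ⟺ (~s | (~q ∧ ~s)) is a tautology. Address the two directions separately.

Both directions fail.

(⟹) This fails. Under s = T, q = F, the left side is true but the right side is false.

(⟸) This fails. Under s = F, q = T, the left side is false but the right side is true.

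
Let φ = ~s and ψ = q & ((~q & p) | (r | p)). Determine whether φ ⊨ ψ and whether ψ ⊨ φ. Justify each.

Forward direction. This fails. Under r = F, q = F, p = F, s = F, the left side is true but the right side is false.

Converse. This fails. Under r = T, q = T, p = F, s = T, the left side is false but the right side is true.

(⇒) fails and (⇐) fails.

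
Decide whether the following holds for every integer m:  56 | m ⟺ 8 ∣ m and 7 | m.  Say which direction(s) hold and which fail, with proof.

Both directions hold.

(←) Suppose 8 ∣ m and 7 ∣ m. Any common multiple of 8 and 7 is a multiple of their lcm; here gcd(8, 7) = 1, so lcm(8, 7) = 8·7 = 56, so 56 ∣ m.

(→) If 56 ∣ m, write m = 56q. Since 56 = 7·8, m = 8·(7q), so 8 ∣ m; and since 56 = 8·7, m = 7·(8q), so 7 ∣ m.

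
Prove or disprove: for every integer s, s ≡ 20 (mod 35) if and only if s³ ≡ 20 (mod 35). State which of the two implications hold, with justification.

[⇐] This fails: take s = 5. Then 5³ = 125 ≡ 20 (mod 35), yet 5 ≡ 5 (mod 35), not 20.

[⇒] Suppose s ≡ 20 (mod 35). Write s = 35j + 20. Then (35j + 20)³ = 42875j³ + 73500j² + 42000j + 8000 = 35(1225j³ + 2100j² + 1200j + 228) + 20, so s³ ≡ 20 (mod 35).

Only the forward implication holds.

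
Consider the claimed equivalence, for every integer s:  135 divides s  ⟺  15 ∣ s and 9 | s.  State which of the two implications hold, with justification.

(→) If 135 ∣ s, write s = 135q. Since 135 = 9·15, s = 15·(9q), so 15 ∣ s; and since 135 = 15·9, s = 9·(15q), so 9 ∣ s.

(←) This fails: take s = 45. Both 15 ∣ 45 and 9 ∣ 45, yet 45 is not a multiple of 135 (since 45 = 0·135 + 45), so 135 ∤ 45.

(⇒) holds; (⇐) fails.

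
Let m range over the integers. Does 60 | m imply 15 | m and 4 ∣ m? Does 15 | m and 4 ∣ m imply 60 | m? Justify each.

Equivalent; both directions hold.

(⇒) If 60 ∣ m, write m = 60q. Since 60 = 4·15, m = 15·(4q), so 15 ∣ m; and since 60 = 15·4, m = 4·(15q), so 4 ∣ m.

(⇐) Suppose 15 ∣ m and 4 ∣ m. Any common multiple of 15 and 4 is a multiple of their lcm; here gcd(15, 4) = 1, so lcm(15, 4) = 15·4 = 60, so 60 ∣ m.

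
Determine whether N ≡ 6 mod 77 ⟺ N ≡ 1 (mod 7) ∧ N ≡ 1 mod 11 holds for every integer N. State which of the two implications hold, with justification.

(⟹) This fails: N = 6 gives 6 ≡ 6 (mod 77) but 6 ≡ 6 (mod 7), so the conjunction on the right does not hold.

(⟸) This fails: N = 1 satisfies both congruences on the right (1 ≡ 1 mod 7 and 1 ≡ 1 mod 11) yet 1 ≡ 1 (mod 77), not 6.

Both directions fail.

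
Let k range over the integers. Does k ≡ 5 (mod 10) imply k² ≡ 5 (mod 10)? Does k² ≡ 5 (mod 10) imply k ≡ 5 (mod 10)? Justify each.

[⇒] Suppose k ≡ 5 (mod 10). Write k = 10j + 5. Then (10j + 5)² = 100j² + 100j + 25 = 10(10j² + 10j + 2) + 5, so k² ≡ 5 (mod 10).

[⇐] Conversely, suppose k² ≡ 5 (mod 10). The only residue r in {0, …, 9} with r² ≡ 5 (mod 10) is r = 5, so k ≡ 5 (mod 10).

Both directions hold; the statement is true.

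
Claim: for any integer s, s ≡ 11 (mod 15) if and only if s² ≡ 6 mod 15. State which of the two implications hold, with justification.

Neither implication holds.

(⟹) This fails: take s = 11. Then 11 ≡ 11 (mod 15), but 11² = 121 ≡ 1 (mod 15), not 6.

(⟸) This fails: take s = 6. Then 6² = 36 ≡ 6 (mod 15), yet 6 ≡ 6 (mod 15), not 11.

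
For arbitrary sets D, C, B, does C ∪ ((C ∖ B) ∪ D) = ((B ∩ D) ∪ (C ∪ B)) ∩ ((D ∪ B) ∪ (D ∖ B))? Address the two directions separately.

Neither inclusion holds.

(⊆) This inclusion fails. Take D = {1}, C = ∅, B = ∅; then 1 ∈ C ∪ ((C ∖ B) ∪ D) but 1 ∉ ((B ∩ D) ∪ (C ∪ B)) ∩ ((D ∪ B) ∪ (D ∖ B)).

(⊇) This inclusion fails. Take D = ∅, C = ∅, B = {1}; then 1 ∈ ((B ∩ D) ∪ (C ∪ B)) ∩ ((D ∪ B) ∪ (D ∖ B)) but 1 ∉ C ∪ ((C ∖ B) ∪ D).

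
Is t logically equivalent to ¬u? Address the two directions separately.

(⟹) This fails. Under u = T, t = T, the left side is true but the right side is false.

(⟸) This fails. Under u = F, t = F, the left side is false but the right side is true.

Neither implication holds.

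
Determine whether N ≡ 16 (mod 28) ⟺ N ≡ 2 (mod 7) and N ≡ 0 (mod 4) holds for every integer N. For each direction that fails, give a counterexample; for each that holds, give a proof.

Both implications hold.

[⇒] Suppose N ≡ 16 (mod 28); write N = 28j + 16. Since 7 ∣ 28, reducing mod 7 gives N ≡ 16 ≡ 2 (mod 7); since 4 ∣ 28, reducing mod 4 gives N ≡ 16 ≡ 0 (mod 4).

[⇐] Conversely, if N ≡ 2 (mod 7) and N ≡ 0 (mod 4), then by the Chinese remainder theorem N ≡ 16 (mod 28). This is exactly N ≡ 16 (mod 28).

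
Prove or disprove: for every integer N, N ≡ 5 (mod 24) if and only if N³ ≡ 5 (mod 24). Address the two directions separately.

[⇒] Suppose N ≡ 5 (mod 24). Write N = 24j + 5. Then (24j + 5)³ = 13824j³ + 8640j² + 1800j + 125 = 24(576j³ + 360j² + 75j + 5) + 5, so N³ ≡ 5 (mod 24).

[⇐] Conversely, suppose N³ ≡ 5 (mod 24). The only residue r in {0, …, 23} with r³ ≡ 5 (mod 24) is r = 5, so N ≡ 5 (mod 24).

Both implications hold.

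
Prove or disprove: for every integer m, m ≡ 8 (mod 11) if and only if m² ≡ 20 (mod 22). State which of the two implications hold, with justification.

(→) This fails: take m = 19. Then 19 ≡ 8 (mod 11), but 19² = 361 ≡ 9 (mod 22), not 20.

(←) This fails: take m = 14. Then 14² = 196 ≡ 20 (mod 22), yet 14 ≡ 3 (mod 11), not 8.

Neither direction holds.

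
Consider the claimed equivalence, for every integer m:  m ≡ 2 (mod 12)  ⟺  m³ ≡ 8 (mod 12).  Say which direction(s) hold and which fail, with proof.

(⇒) Suppose m ≡ 2 (mod 12). Write m = 12j + 2. Then (12j + 2)³ = 1728j³ + 864j² + 144j + 8 = 12(144j³ + 72j² + 12j) + 8, so m³ ≡ 8 (mod 12).

(⇐) This fails: take m = 8. Then 8³ = 512 ≡ 8 (mod 12), yet 8 ≡ 8 (mod 12), not 2.

The forward direction holds; the converse fails.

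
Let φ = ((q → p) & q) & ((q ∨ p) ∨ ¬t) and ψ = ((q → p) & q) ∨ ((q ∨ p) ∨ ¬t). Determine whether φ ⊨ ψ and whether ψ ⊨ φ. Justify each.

Converse. This fails. Under q = F, p = F, t = F, the left side is false but the right side is true.

Forward direction. Assume the antecedent. If q is true, ((q → p) & q) ∨ ((q ∨ p) ∨ ¬t) reduces to true regardless of the other variables. If q is false, the antecedent cannot hold. Either way ((q → p) & q) ∨ ((q ∨ p) ∨ ¬t) holds.

The forward direction holds; the converse fails.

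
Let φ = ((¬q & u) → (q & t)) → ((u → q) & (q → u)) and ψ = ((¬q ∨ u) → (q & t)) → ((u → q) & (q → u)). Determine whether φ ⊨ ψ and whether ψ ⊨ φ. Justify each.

Both directions hold.

(⇒) Assume the antecedent. If u is true, the consequent reduces to true regardless of the other variables. If u is false, the antecedent forces (u = F, t = F, q = F) or (u = F, t = T, q = F), and the consequent holds there. Either way the consequent holds.

(⇐) Assume the antecedent. If u is true, the consequent reduces to true regardless of the other variables. If u is false, the antecedent forces (u = F, t = F, q = F) or (u = F, t = T, q = F), and the consequent holds there. Either way the consequent holds.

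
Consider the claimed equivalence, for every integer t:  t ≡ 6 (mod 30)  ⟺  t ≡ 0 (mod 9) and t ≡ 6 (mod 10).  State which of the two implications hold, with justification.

(⟹) This fails: t = 66 gives 66 ≡ 6 (mod 30) but 66 ≡ 3 (mod 9), so the conjunction on the right does not hold.

(⟸) Conversely, if t ≡ 0 (mod 9) and t ≡ 6 (mod 10), then by the Chinese remainder theorem t ≡ 36 (mod 90). Since 36 ≡ 6 (mod 30) and 30 ∣ 90, we get t ≡ 6 (mod 30).

(⇒) fails; (⇐) holds.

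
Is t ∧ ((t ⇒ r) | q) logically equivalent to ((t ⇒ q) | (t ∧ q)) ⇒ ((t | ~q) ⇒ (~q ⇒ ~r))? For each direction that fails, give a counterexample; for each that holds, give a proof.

(⇒) holds; (⇐) fails.

(⇒) Assume the antecedent. If r is true, the antecedent forces (r = T, q = F, t = T) or (r = T, q = T, t = T), and the consequent holds there. If r is false, the consequent reduces to true regardless of the other variables. Either way the consequent holds.

(⇐) This fails. Under r = F, q = F, t = F, the left side is false but the right side is true.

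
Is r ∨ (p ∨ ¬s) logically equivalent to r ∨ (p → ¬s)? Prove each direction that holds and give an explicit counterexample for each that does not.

[⇒] This fails. Under p = T, r = F, s = T, the left side is true but the right side is false.

[⇐] This fails. Under p = F, r = F, s = T, the left side is false but the right side is true.

Neither implication holds.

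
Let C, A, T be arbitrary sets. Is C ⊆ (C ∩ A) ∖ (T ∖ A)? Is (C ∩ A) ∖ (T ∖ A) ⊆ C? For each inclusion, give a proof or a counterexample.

Only the reverse inclusion holds.

(⊆) This inclusion fails. Take C = {1}, A = ∅, T = ∅; then 1 ∈ C but 1 ∉ (C ∩ A) ∖ (T ∖ A).

(⊇) Let x ∈ (C ∩ A) ∖ (T ∖ A). Then either x ∈ C ∩ A and x ∉ T; or x ∈ C ∩ A ∩ T. In each case x ∈ C, so (C ∩ A) ∖ (T ∖ A) ⊆ C.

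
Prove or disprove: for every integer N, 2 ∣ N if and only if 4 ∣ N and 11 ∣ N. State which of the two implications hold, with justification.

(⇒) fails; (⇐) holds.

(→) This fails: take N = 2. Certainly 2 ∣ 2, but 4 ∤ 2.

(←) Suppose 4 ∣ N and 11 ∣ N. Any common multiple of 4 and 11 is a multiple of their lcm; here gcd(4, 11) = 1, so lcm(4, 11) = 4·11 = 44, so 44 ∣ N. Since 2 ∣ 44, it follows that 2 ∣ N.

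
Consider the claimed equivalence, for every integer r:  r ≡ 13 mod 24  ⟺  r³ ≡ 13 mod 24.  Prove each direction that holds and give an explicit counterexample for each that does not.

Both directions hold; the statement is true.

(⟹) Suppose r ≡ 13 mod 24. Write r = 24j + 13. Then (24j + 13)³ = 13824j³ + 22464j² + 12168j + 2197 = 24(576j³ + 936j² + 507j + 91) + 13, so r³ ≡ 13 (mod 24).

(⟸) Conversely, suppose r³ ≡ 13 (mod 24). The only residue r in {0, …, 23} with r³ ≡ 13 (mod 24) is r = 13, so r ≡ 13 (mod 24).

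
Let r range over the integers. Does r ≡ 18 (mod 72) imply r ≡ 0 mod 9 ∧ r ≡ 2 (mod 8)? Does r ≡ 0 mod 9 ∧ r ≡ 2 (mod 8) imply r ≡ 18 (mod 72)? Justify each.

(⟸) If r ≡ 0 (mod 9) and r ≡ 2 (mod 8), then by the Chinese remainder theorem r ≡ 18 (mod 72). This is exactly r ≡ 18 (mod 72).

(⟹) Suppose r ≡ 18 (mod 72); write r = 72j + 18. Since 9 ∣ 72, reducing mod 9 gives r ≡ 18 ≡ 0 (mod 9); since 8 ∣ 72, reducing mod 8 gives r ≡ 18 ≡ 2 (mod 8).

Equivalent; both directions hold.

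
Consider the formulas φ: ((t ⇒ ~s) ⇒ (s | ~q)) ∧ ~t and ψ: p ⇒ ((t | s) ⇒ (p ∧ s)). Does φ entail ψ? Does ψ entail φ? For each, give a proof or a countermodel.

Only the forward implication holds.

[⇒] Assume the antecedent. If s is true, p ⇒ ((t | s) ⇒ (p ∧ s)) reduces to true regardless of the other variables. If s is false, the antecedent forces (s = F, p = F, q = F, t = F) or (s = F, p = T, q = F, t = F), and p ⇒ ((t | s) ⇒ (p ∧ s)) holds there. Either way p ⇒ ((t | s) ⇒ (p ∧ s)) holds.

[⇐] This fails. Under s = F, p = F, q = T, t = F, the left side is false but the right side is true.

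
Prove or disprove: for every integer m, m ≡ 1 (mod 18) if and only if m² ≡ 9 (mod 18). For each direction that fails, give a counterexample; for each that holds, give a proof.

Neither direction holds.

(⟹) This fails: take m = 1. Then 1 ≡ 1 (mod 18), but 1² = 1 ≡ 1 (mod 18), not 9.

(⟸) This fails: take m = 3. Then 3² = 9 ≡ 9 (mod 18), yet 3 ≡ 3 (mod 18), not 1.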